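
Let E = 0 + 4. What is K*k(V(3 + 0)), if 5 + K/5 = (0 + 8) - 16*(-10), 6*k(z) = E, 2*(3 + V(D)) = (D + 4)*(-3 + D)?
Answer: 1630/3 ≈ 543.33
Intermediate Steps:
E = 4
V(D) = -3 + (-3 + D)*(4 + D)/2 (V(D) = -3 + ((D + 4)*(-3 + D))/2 = -3 + ((4 + D)*(-3 + D))/2 = -3 + ((-3 + D)*(4 + D))/2 = -3 + (-3 + D)*(4 + D)/2)
k(z) = ⅔ (k(z) = (⅙)*4 = ⅔)
K = 815 (K = -25 + 5*((0 + 8) - 16*(-10)) = -25 + 5*(8 + 160) = -25 + 5*168 = -25 + 840 = 815)
K*k(V(3 + 0)) = 815*(⅔) = 1630/3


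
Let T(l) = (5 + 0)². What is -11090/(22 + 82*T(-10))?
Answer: -5545/1036 ≈ -5.3523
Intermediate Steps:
T(l) = 25 (T(l) = 5² = 25)
-11090/(22 + 82*T(-10)) = -11090/(22 + 82*25) = -11090/(22 + 2050) = -11090/2072 = -11090*1/2072 = -5545/1036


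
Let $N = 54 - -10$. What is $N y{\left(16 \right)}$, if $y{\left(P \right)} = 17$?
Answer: $1088$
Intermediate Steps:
$N = 64$ ($N = 54 + 10 = 64$)
$N y{\left(16 \right)} = 64 \cdot 17 = 1088$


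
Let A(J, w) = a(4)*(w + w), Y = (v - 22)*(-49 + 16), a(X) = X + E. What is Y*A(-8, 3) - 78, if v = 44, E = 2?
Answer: -26214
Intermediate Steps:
a(X) = 2 + X (a(X) = X + 2 = 2 + X)
Y = -726 (Y = (44 - 22)*(-49 + 16) = 22*(-33) = -726)
A(J, w) = 12*w (A(J, w) = (2 + 4)*(w + w) = 6*(2*w) = 12*w)
Y*A(-8, 3) - 78 = -8712*3 - 78 = -726*36 - 78 = -26136 - 78 = -26214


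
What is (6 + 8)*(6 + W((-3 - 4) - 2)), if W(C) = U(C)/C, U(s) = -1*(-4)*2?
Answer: 644/9 ≈ 71.556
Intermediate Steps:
U(s) = 8 (U(s) = 4*2 = 8)
W(C) = 8/C
(6 + 8)*(6 + W((-3 - 4) - 2)) = (6 + 8)*(6 + 8/((-3 - 4) - 2)) = 14*(6 + 8/(-7 - 2)) = 14*(6 + 8/(-9)) = 14*(6 + 8*(-⅑)) = 14*(6 - 8/9) = 14*(46/9) = 644/9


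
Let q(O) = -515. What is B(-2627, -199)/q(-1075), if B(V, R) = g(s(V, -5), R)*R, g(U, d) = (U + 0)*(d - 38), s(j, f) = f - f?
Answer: 0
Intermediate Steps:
s(j, f) = 0
g(U, d) = U*(-38 + d)
B(V, R) = 0 (B(V, R) = (0*(-38 + R))*R = 0*R = 0)
B(-2627, -199)/q(-1075) = 0/(-515) = 0*(-1/515) = 0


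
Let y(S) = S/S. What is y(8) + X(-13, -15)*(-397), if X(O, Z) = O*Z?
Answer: -77414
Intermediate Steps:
y(S) = 1
y(8) + X(-13, -15)*(-397) = 1 - 13*(-15)*(-397) = 1 + 195*(-397) = 1 - 77415 = -77414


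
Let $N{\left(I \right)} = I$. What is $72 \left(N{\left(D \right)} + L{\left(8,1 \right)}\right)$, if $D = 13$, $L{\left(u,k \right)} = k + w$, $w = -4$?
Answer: $720$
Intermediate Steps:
$L{\left(u,k \right)} = -4 + k$ ($L{\left(u,k \right)} = k - 4 = -4 + k$)
$72 \left(N{\left(D \right)} + L{\left(8,1 \right)}\right) = 72 \left(13 + \left(-4 + 1\right)\right) = 72 \left(13 - 3\right) = 72 \cdot 10 = 720$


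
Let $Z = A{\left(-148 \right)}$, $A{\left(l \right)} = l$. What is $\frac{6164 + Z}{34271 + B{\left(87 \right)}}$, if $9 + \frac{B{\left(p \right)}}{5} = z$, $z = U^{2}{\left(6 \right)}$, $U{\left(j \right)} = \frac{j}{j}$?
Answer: $\frac{6016}{34231} \approx 0.17575$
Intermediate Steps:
$Z = -148$
$U{\left(j \right)} = 1$
$z = 1$ ($z = 1^{2} = 1$)
$B{\left(p \right)} = -40$ ($B{\left(p \right)} = -45 + 5 \cdot 1 = -45 + 5 = -40$)
$\frac{6164 + Z}{34271 + B{\left(87 \right)}} = \frac{6164 - 148}{34271 - 40} = \frac{6016}{34231}$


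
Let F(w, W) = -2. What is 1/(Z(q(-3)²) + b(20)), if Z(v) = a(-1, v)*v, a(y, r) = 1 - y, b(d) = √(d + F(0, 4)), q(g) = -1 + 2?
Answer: -⅐ + 3*√2/14 ≈ 0.16019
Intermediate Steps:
q(g) = 1
b(d) = √(-2 + d) (b(d) = √(d - 2) = √(-2 + d))
Z(v) = 2*v (Z(v) = (1 - 1*(-1))*v = (1 + 1)*v = 2*v)
1/(Z(q(-3)²) + b(20)) = 1/(2*1² + √(-2 + 20)) = 1/(2*1 + √18) = 1/(2 + 3*√2)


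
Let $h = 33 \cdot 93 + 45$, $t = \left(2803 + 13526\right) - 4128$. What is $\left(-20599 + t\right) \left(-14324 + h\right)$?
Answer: $94141580$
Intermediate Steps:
$t = 12201$ ($t = 16329 - 4128 = 12201$)
$h = 3114$ ($h = 3069 + 45 = 3114$)
$\left(-20599 + t\right) \left(-14324 + h\right) = \left(-20599 + 12201\right) \left(-14324 + 3114\right) = \left(-8398\right) \left(-11210\right) = 94141580$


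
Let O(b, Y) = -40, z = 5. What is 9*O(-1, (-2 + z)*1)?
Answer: -360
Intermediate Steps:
9*O(-1, (-2 + z)*1) = 9*(-40) = -360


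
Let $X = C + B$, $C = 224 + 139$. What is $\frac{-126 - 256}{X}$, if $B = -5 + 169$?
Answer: $- \frac{382}{527} \approx -0.72486$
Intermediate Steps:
$B = 164$
$C = 363$
$X = 527$ ($X = 363 + 164 = 527$)
$\frac{-126 - 256}{X} = \frac{-126 - 256}{527} = \left(-382\right) \frac{1}{527} = - \frac{382}{527}$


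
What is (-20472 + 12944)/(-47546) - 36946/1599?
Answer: -67099894/2924079 ≈ -22.947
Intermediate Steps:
(-20472 + 12944)/(-47546) - 36946/1599 = -7528*(-1/47546) - 36946*1/1599 = 3764/23773 - 2842/123 = -67099894/2924079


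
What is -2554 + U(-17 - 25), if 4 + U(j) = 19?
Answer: -2539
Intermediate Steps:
U(j) = 15 (U(j) = -4 + 19 = 15)
-2554 + U(-17 - 25) = -2554 + 15 = -2539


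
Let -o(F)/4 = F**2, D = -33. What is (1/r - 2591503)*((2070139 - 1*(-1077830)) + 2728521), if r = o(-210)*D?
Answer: -2955023801765562917/194040 ≈ -1.5229e+13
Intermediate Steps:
o(F) = -4*F**2
r = 5821200 (r = -4*(-210)**2*(-33) = -4*44100*(-33) = -176400*(-33) = 5821200)
(1/r - 2591503)*((2070139 - 1*(-1077830)) + 2728521) = (1/5821200 - 2591503)*((2070139 - 1*(-1077830)) + 2728521) = (1/5821200 - 2591503)*((2070139 + 1077830) + 2728521) = -15085657263599*(3147969 + 2728521)/5821200 = -15085657263599/5821200*5876490 = -2955023801765562917/194040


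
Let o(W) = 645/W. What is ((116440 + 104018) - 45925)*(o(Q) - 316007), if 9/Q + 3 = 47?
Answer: -163809867013/3 ≈ -5.4603e+10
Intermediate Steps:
Q = 9/44 (Q = 9/(-3 + 47) = 9/44 ≈ 0.20455)
((116440 + 104018) - 45925)*(o(Q) - 316007) = ((116440 + 104018) - 45925)*(645/(9/44) - 316007) = (220458 - 45925)*(645*(44/9) - 316007) = 174533*(9460/3 - 316007) = 174533*(-938561/3) = -163809867013/3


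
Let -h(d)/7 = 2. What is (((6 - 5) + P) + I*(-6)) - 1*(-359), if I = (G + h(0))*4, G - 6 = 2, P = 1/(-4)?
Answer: 2015/4 ≈ 503.75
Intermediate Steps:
P = -1/4 ≈ -0.25000
h(d) = -14 (h(d) = -7*2 = -14)
G = 8 (G = 6 + 2 = 8)
I = -24 (I = (8 - 14)*4 = -6*4 = -24)
(((6 - 5) + P) + I*(-6)) - 1*(-359) = (((6 - 5) - 1/4) - 24*(-6)) - 1*(-359) = ((1 - 1/4) + 144) + 359 = (3/4 + 144) + 359 = 579/4 + 359 = 2015/4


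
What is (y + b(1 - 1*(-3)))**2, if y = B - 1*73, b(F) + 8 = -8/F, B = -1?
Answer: 7056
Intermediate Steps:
b(F) = -8 - 8/F
y = -74 (y = -1 - 1*73 = -1 - 73 = -74)
(y + b(1 - 1*(-3)))**2 = (-74 + (-8 - 8/(1 - 1*(-3))))**2 = (-74 + (-8 - 8/(1 + 3)))**2 = (-74 + (-8 - 8/4))**2 = (-74 + (-8 - 8*1/4))**2 = (-74 + (-8 - 2))**2 = (-74 - 10)**2 = (-84)**2 = 7056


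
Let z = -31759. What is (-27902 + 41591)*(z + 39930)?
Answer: 111852819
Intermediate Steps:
(-27902 + 41591)*(z + 39930) = (-27902 + 41591)*(-31759 + 39930) = 13689*8171 = 111852819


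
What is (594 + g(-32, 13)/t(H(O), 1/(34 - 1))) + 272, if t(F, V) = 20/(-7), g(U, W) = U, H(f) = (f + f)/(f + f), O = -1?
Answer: 4386/5 ≈ 877.20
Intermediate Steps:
H(f) = 1 (H(f) = (2*f)/((2*f)) = (2*f)*(1/(2*f)) = 1)
t(F, V) = -20/7 (t(F, V) = 20*(-⅐) = -20/7)
(594 + g(-32, 13)/t(H(O), 1/(34 - 1))) + 272 = (594 - 32/(-20/7)) + 272 = (594 - 32*(-7/20)) + 272 = (594 + 56/5) + 272 = 3026/5 + 272 = 4386/5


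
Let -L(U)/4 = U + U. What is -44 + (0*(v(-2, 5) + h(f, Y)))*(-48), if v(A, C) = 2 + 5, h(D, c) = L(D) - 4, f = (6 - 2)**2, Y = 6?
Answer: -44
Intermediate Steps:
L(U) = -8*U (L(U) = -4*(U + U) = -8*U)
f = 16 (f = 4**2 = 16)
h(D, c) = -4 - 8*D (h(D, c) = -8*D - 4 = -4 - 8*D)
v(A, C) = 7
-44 + (0*(v(-2, 5) + h(f, Y)))*(-48) = -44 + (0*(7 + (-4 - 8*16)))*(-48) = -44 + (0*(7 + (-4 - 128)))*(-48) = -44 + (0*(7 - 132))*(-48) = -44 + (0*(-125))*(-48) = -44 + 0*(-48) = -44 + 0 = -44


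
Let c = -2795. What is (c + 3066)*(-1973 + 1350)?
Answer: -168833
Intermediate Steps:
(c + 3066)*(-1973 + 1350) = (-2795 + 3066)*(-1973 + 1350) = 271*(-623) = -168833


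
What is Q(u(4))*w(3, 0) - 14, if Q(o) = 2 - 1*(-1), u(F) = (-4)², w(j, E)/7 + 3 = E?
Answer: -77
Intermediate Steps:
w(j, E) = -21 + 7*E
u(F) = 16
Q(o) = 3 (Q(o) = 2 + 1 = 3)
Q(u(4))*w(3, 0) - 14 = 3*(-21 + 7*0) - 14 = 3*(-21 + 0) - 14 = 3*(-21) - 14 = -63 - 14 = -77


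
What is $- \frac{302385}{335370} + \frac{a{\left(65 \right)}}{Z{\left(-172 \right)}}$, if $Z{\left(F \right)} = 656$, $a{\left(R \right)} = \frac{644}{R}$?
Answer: $- \frac{105647651}{119168140} \approx -0.88654$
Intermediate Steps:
$- \frac{302385}{335370} + \frac{a{\left(65 \right)}}{Z{\left(-172 \right)}} = - \frac{302385}{335370} + \frac{644 \cdot \frac{1}{65}}{656} = \left(-302385\right) \frac{1}{335370} + 644 \cdot \frac{1}{65} \cdot \frac{1}{656} = - \frac{20159}{22358} + \frac{644}{65} \cdot \frac{1}{656} = - \frac{20159}{22358} + \frac{161}{10660} = - \frac{105647651}{119168140}$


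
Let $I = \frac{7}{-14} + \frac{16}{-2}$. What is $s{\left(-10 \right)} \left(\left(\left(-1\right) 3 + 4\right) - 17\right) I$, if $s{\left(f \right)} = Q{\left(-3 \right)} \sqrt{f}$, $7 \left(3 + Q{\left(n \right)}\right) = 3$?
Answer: $- \frac{2448 i \sqrt{10}}{7} \approx - 1105.9 i$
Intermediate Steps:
$Q{\left(n \right)} = - \frac{18}{7}$ ($Q{\left(n \right)} = -3 + \frac{1}{7} \cdot 3 = -3 + \frac{3}{7} = - \frac{18}{7}$)
$s{\left(f \right)} = - \frac{18 \sqrt{f}}{7}$
$I = - \frac{17}{2}$ ($I = 7 \left(- \frac{1}{14}\right) + 16 \left(- \frac{1}{2}\right) = - \frac{1}{2} - 8 = - \frac{17}{2} \approx -8.5$)
$s{\left(-10 \right)} \left(\left(\left(-1\right) 3 + 4\right) - 17\right) I = - \frac{18 \sqrt{-10}}{7} \left(\left(\left(-1\right) 3 + 4\right) - 17\right) \left(- \frac{17}{2}\right) = - \frac{18 i \sqrt{10}}{7} \left(\left(-3 + 4\right) - 17\right) \left(- \frac{17}{2}\right) = - \frac{18 i \sqrt{10}}{7} \left(1 - 17\right) \left(- \frac{17}{2}\right) = - \frac{18 i \sqrt{10}}{7} \left(\left(-16\right) \left(- \frac{17}{2}\right)\right) = - \frac{18 i \sqrt{10}}{7} \cdot 136 = - \frac{2448 i \sqrt{10}}{7}$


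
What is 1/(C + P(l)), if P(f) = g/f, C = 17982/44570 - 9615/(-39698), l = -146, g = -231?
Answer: 32290452445/71938305702 ≈ 0.44886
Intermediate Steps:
C = 571194993/884669930 (C = 17982*(1/44570) - 9615*(-1/39698) = 8991/22285 + 9615/39698 = 571194993/884669930 ≈ 0.64566)
P(f) = -231/f
1/(C + P(l)) = 1/(571194993/884669930 - 231/(-146)) = 1/(571194993/884669930 - 231*(-1/146)) = 1/(571194993/884669930 + 231/146) = 1/(71938305702/32290452445) = 32290452445/71938305702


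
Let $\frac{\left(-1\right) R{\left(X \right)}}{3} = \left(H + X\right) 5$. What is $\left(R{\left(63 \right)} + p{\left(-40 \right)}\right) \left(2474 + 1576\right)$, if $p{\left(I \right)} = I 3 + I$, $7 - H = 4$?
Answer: $-4657500$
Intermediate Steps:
$H = 3$ ($H = 7 - 4 = 3$)
$R{\left(X \right)} = -45 - 15 X$ ($R{\left(X \right)} = - 3 \left(3 + X\right) 5 = - 3 \left(15 + 5 X\right) = -45 - 15 X$)
$p{\left(I \right)} = 4 I$ ($p{\left(I \right)} = 3 I + I = 4 I$)
$\left(R{\left(63 \right)} + p{\left(-40 \right)}\right) \left(2474 + 1576\right) = \left(\left(-45 - 945\right) + 4 \left(-40\right)\right) \left(2474 + 1576\right) = \left(\left(-45 - 945\right) - 160\right) 4050 = \left(-990 - 160\right) 4050 = \left(-1150\right) 4050 = -4657500$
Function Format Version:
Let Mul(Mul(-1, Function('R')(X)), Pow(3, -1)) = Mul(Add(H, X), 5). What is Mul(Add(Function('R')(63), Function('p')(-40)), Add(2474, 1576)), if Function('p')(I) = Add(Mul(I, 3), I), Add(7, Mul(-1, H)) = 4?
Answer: -4657500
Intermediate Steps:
H = 3 (H = Add(7, Mul(-1, 4)) = Add(7, -4) = 3)
Function('R')(X) = Add(-45, Mul(-15, X)) (Function('R')(X) = Mul(-3, Mul(Add(3, X), 5)) = Mul(-3, Add(15, Mul(5, X))) = Add(-45, Mul(-15, X)))
Function('p')(I) = Mul(4, I) (Function('p')(I) = Add(Mul(3, I), I) = Mul(4, I))
Mul(Add(Function('R')(63), Function('p')(-40)), Add(2474, 1576)) = Mul(Add(Add(-45, Mul(-15, 63)), Mul(4, -40)), Add(2474, 1576)) = Mul(Add(Add(-45, -945), -160), 4050) = Mul(Add(-990, -160), 4050) = Mul(-1150, 4050) = -4657500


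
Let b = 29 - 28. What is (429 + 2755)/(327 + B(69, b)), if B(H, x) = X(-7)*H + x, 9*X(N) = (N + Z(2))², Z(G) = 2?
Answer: 9552/1559 ≈ 6.1270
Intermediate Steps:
b = 1
X(N) = (2 + N)²/9 (X(N) = (N + 2)²/9 = (2 + N)²/9)
B(H, x) = x + 25*H/9 (B(H, x) = ((2 - 7)²/9)*H + x = ((⅑)*(-5)²)*H + x = ((⅑)*25)*H + x = 25*H/9 + x = x + 25*H/9)
(429 + 2755)/(327 + B(69, b)) = (429 + 2755)/(327 + (1 + (25/9)*69)) = 3184/(327 + (1 + 575/3)) = 3184/(327 + 578/3) = 3184/(1559/3) = 3184*(3/1559) = 9552/1559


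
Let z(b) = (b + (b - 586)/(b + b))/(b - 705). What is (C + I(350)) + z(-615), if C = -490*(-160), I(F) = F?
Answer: 11623568659/147600 ≈ 78751.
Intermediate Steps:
C = 78400
z(b) = (b + (-586 + b)/(2*b))/(-705 + b) (z(b) = (b + (-586 + b)/((2*b)))/(-705 + b) = (b + (-586 + b)*(1/(2*b)))/(-705 + b) = (b + (-586 + b)/(2*b))/(-705 + b))
(C + I(350)) + z(-615) = (78400 + 350) + (-293 + (-615)² + (½)*(-615))/((-615)*(-705 - 615)) = 78750 - 1/615*(-293 + 378225 - 615/2)/(-1320) = 78750 - 1/615*(-1/1320)*755249/2 = 78750 + 68659/147600 = 11623568659/147600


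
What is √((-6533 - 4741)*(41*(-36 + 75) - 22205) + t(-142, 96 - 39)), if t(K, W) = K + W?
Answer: √232311959 ≈ 15242.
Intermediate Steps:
√((-6533 - 4741)*(41*(-36 + 75) - 22205) + t(-142, 96 - 39)) = √((-6533 - 4741)*(41*(-36 + 75) - 22205) + (-142 + (96 - 39))) = √(-11274*(41*39 - 22205) + (-142 + 57)) = √(-11274*(1599 - 22205) - 85) = √(-11274*(-20606) - 85) = √(232312044 - 85) = √232311959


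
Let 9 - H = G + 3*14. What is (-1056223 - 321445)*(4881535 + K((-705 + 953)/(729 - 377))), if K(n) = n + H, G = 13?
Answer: -73975793741099/11 ≈ -6.7251e+12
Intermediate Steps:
H = -46 (H = 9 - (13 + 3*14) = 9 - (13 + 42) = 9 - 1*55 = 9 - 55 = -46)
K(n) = -46 + n (K(n) = n - 46 = -46 + n)
(-1056223 - 321445)*(4881535 + K((-705 + 953)/(729 - 377))) = (-1056223 - 321445)*(4881535 + (-46 + (-705 + 953)/(729 - 377))) = -1377668*(4881535 + (-46 + 248/352)) = -1377668*(4881535 + (-46 + 248*(1/352))) = -1377668*(4881535 + (-46 + 31/44)) = -1377668*(4881535 - 1993/44) = -1377668*214785547/44 = -73975793741099/11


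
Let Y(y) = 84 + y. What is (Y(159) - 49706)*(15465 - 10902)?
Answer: -225699669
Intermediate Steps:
(Y(159) - 49706)*(15465 - 10902) = ((84 + 159) - 49706)*(15465 - 10902) = (243 - 49706)*4563 = -49463*4563 = -225699669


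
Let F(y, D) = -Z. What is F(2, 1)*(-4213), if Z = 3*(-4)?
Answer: -50556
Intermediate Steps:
Z = -12
F(y, D) = 12 (F(y, D) = -1*(-12) = 12)
F(2, 1)*(-4213) = 12*(-4213) = -50556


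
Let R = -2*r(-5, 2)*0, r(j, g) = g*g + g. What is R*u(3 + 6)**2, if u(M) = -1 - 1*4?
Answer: 0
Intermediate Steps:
u(M) = -5 (u(M) = -1 - 4 = -5)
r(j, g) = g + g**2 (r(j, g) = g**2 + g = g + g**2)
R = 0 (R = -4*(1 + 2)*0 = -4*3*0 = -2*6*0 = -12*0 = 0)
R*u(3 + 6)**2 = 0*(-5)**2 = 0*25 = 0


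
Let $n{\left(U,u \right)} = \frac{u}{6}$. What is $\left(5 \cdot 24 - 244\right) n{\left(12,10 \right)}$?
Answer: $- \frac{620}{3} \approx -206.67$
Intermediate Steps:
$n{\left(U,u \right)} = \frac{u}{6}$ ($n{\left(U,u \right)} = u \frac{1}{6} = \frac{u}{6}$)
$\left(5 \cdot 24 - 244\right) n{\left(12,10 \right)} = \left(5 \cdot 24 - 244\right) \frac{1}{6} \cdot 10 = \left(120 - 244\right) \frac{5}{3} = \left(-124\right) \frac{5}{3} = - \frac{620}{3}$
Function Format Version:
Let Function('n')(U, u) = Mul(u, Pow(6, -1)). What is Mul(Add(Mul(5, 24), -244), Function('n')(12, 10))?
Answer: Rational(-620, 3) ≈ -206.67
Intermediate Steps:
Function('n')(U, u) = Mul(Rational(1, 6), u) (Function('n')(U, u) = Mul(u, Rational(1, 6)) = Mul(Rational(1, 6), u))
Mul(Add(Mul(5, 24), -244), Function('n')(12, 10)) = Mul(Add(Mul(5, 24), -244), Mul(Rational(1, 6), 10)) = Mul(Add(120, -244), Rational(5, 3)) = Mul(-124, Rational(5, 3)) = Rational(-620, 3)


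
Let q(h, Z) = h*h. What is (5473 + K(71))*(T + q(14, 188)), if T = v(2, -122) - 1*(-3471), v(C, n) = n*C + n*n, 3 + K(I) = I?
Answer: 101439087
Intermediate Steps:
K(I) = -3 + I
v(C, n) = n² + C*n (v(C, n) = C*n + n² = n² + C*n)
q(h, Z) = h²
T = 18111 (T = -122*(2 - 122) - 1*(-3471) = -122*(-120) + 3471 = 14640 + 3471 = 18111)
(5473 + K(71))*(T + q(14, 188)) = (5473 + (-3 + 71))*(18111 + 14²) = (5473 + 68)*(18111 + 196) = 5541*18307 = 101439087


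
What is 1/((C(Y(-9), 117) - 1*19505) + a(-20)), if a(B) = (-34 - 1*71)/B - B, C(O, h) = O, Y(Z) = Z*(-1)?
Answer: -4/77883 ≈ -5.1359e-5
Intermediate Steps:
Y(Z) = -Z
a(B) = -B - 105/B (a(B) = (-34 - 71)/B - B = -105/B - B = -B - 105/B)
1/((C(Y(-9), 117) - 1*19505) + a(-20)) = 1/((-1*(-9) - 1*19505) + (-1*(-20) - 105/(-20))) = 1/((9 - 19505) + (20 - 105*(-1/20))) = 1/(-19496 + (20 + 21/4)) = 1/(-19496 + 101/4) = 1/(-77883/4) = -4/77883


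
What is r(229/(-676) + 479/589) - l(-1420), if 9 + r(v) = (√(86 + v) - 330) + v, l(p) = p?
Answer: 430604207/398164 + √20279874903/15314 ≈ 1090.8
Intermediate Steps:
r(v) = -339 + v + √(86 + v) (r(v) = -9 + ((√(86 + v) - 330) + v) = -9 + ((-330 + √(86 + v)) + v) = -9 + (-330 + v + √(86 + v)) = -339 + v + √(86 + v))
r(229/(-676) + 479/589) - l(-1420) = (-339 + (229/(-676) + 479/589) + √(86 + (229/(-676) + 479/589))) - 1*(-1420) = (-339 + (229*(-1/676) + 479*(1/589)) + √(86 + (229*(-1/676) + 479*(1/589)))) + 1420 = (-339 + (-229/676 + 479/589) + √(86 + (-229/676 + 479/589))) + 1420 = (-339 + 188923/398164 + √(86 + 188923/398164)) + 1420 = (-339 + 188923/398164 + √(34431027/398164)) + 1420 = (-339 + 188923/398164 + √20279874903/15314) + 1420 = (-134788673/398164 + √20279874903/15314) + 1420 = 430604207/398164 + √20279874903/15314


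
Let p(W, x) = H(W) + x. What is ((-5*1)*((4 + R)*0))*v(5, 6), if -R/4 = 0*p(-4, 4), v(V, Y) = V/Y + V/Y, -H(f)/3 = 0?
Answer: 0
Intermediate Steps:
H(f) = 0 (H(f) = -3*0 = 0)
p(W, x) = x (p(W, x) = 0 + x = x)
v(V, Y) = 2*V/Y
R = 0 (R = -0*4 = -4*0 = 0)
((-5*1)*((4 + R)*0))*v(5, 6) = ((-5*1)*((4 + 0)*0))*(2*5/6) = (-20*0)*(2*5*(⅙)) = -5*0*(5/3) = 0*(5/3) = 0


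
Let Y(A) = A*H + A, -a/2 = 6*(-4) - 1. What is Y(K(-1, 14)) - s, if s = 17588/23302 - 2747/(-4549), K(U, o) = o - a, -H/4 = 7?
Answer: 51444378625/53000399 ≈ 970.64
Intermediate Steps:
H = -28 (H = -4*7 = -28)
a = 50 (a = -2*(6*(-4) - 1) = -2*(-24 - 1) = -2*(-25) = 50)
K(U, o) = -50 + o (K(U, o) = o - 1*50 = o - 50 = -50 + o)
Y(A) = -27*A (Y(A) = A*(-28) + A = -28*A + A = -27*A)
s = 72009203/53000399 (s = 17588*(1/23302) - 2747*(-1/4549) = 8794/11651 + 2747/4549 = 72009203/53000399 ≈ 1.3587)
Y(K(-1, 14)) - s = -27*(-50 + 14) - 1*72009203/53000399 = -27*(-36) - 72009203/53000399 = 972 - 72009203/53000399 = 51444378625/53000399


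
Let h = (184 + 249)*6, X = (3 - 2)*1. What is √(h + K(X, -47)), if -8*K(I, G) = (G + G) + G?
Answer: 15*√186/4 ≈ 51.143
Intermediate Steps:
X = 1 (X = 1*1 = 1)
K(I, G) = -3*G/8 (K(I, G) = -((G + G) + G)/8 = -(2*G + G)/8 = -3*G/8)
h = 2598 (h = 433*6 = 2598)
√(h + K(X, -47)) = √(2598 - 3/8*(-47)) = √(2598 + 141/8) = √(20925/8) = 15*√186/4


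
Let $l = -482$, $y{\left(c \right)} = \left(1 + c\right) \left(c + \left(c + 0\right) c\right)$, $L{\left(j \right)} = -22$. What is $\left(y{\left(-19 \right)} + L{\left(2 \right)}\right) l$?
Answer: $2977796$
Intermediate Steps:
$y{\left(c \right)} = \left(1 + c\right) \left(c + c^{2}\right)$ ($y{\left(c \right)} = \left(1 + c\right) \left(c + c c\right) = \left(1 + c\right) \left(c + c^{2}\right)$)
$\left(y{\left(-19 \right)} + L{\left(2 \right)}\right) l = \left(- 19 \left(1 + \left(-19\right)^{2} + 2 \left(-19\right)\right) - 22\right) \left(-482\right) = \left(- 19 \left(1 + 361 - 38\right) - 22\right) \left(-482\right) = \left(\left(-19\right) 324 - 22\right) \left(-482\right) = \left(-6156 - 22\right) \left(-482\right) = \left(-6178\right) \left(-482\right) = 2977796$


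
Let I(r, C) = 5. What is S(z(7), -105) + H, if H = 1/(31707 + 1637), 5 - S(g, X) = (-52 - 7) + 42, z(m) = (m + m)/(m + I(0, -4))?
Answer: 733569/33344 ≈ 22.000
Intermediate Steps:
z(m) = 2*m/(5 + m) (z(m) = (m + m)/(m + 5) = (2*m)/(5 + m) = 2*m/(5 + m))
S(g, X) = 22 (S(g, X) = 5 - ((-52 - 7) + 42) = 5 - (-59 + 42) = 5 - 1*(-17) = 5 + 17 = 22)
H = 1/33344 ≈ 2.9990e-5
S(z(7), -105) + H = 22 + 1/33344 = 733569/33344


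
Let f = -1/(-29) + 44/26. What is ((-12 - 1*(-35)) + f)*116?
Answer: 37288/13 ≈ 2868.3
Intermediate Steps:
f = 651/377 (f = -1*(-1/29) + 44*(1/26) = 1/29 + 22/13 = 651/377 ≈ 1.7268)
((-12 - 1*(-35)) + f)*116 = ((-12 - 1*(-35)) + 651/377)*116 = ((-12 + 35) + 651/377)*116 = (23 + 651/377)*116 = (9322/377)*116 = 37288/13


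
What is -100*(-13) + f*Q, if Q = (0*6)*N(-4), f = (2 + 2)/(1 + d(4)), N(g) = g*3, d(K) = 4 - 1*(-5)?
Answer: 1300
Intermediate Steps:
d(K) = 9 (d(K) = 4 + 5 = 9)
N(g) = 3*g
f = ⅖ (f = (2 + 2)/(1 + 9) = 4/10 = 4*(⅒) = ⅖ ≈ 0.40000)
Q = 0 (Q = (0*6)*(3*(-4)) = 0*(-12) = 0)
-100*(-13) + f*Q = -100*(-13) + (⅖)*0 = 1300 + 0 = 1300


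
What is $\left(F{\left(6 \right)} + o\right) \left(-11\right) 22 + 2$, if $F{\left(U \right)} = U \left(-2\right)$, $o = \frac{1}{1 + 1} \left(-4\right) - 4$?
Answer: $4358$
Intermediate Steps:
$o = -6$ ($o = \frac{1}{2} \left(-4\right) - 4 = -2 - 4 = -6$)
$F{\left(U \right)} = - 2 U$
$\left(F{\left(6 \right)} + o\right) \left(-11\right) 22 + 2 = \left(\left(-2\right) 6 - 6\right) \left(-11\right) 22 + 2 = \left(-12 - 6\right) \left(-11\right) 22 + 2 = \left(-18\right) \left(-11\right) 22 + 2 = 198 \cdot 22 + 2 = 4356 + 2 = 4358$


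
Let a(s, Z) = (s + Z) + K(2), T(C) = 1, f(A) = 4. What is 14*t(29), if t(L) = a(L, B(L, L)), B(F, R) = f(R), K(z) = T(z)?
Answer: 476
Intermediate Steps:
K(z) = 1
B(F, R) = 4
a(s, Z) = 1 + Z + s (a(s, Z) = (s + Z) + 1 = (Z + s) + 1 = 1 + Z + s)
t(L) = 5 + L (t(L) = 1 + 4 + L = 5 + L)
14*t(29) = 14*(5 + 29) = 14*34 = 476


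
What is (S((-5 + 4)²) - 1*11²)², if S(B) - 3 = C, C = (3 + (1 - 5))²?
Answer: 13689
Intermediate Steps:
C = 1 (C = (3 - 4)² = (-1)² = 1)
S(B) = 4 (S(B) = 3 + 1 = 4)
(S((-5 + 4)²) - 1*11²)² = (4 - 1*11²)² = (4 - 1*121)² = (4 - 121)² = (-117)² = 13689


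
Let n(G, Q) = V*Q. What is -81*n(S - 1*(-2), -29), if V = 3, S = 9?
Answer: 7047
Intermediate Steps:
n(G, Q) = 3*Q
-81*n(S - 1*(-2), -29) = -243*(-29) = -81*(-87) = 7047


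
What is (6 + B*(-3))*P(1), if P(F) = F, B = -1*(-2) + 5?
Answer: -15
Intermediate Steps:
B = 7 (B = 2 + 5 = 7)
(6 + B*(-3))*P(1) = (6 + 7*(-3))*1 = (6 - 21)*1 = -15*1 = -15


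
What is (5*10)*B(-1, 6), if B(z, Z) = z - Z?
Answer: -350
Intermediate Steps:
(5*10)*B(-1, 6) = (5*10)*(-1 - 1*6) = 50*(-1 - 6) = 50*(-7) = -350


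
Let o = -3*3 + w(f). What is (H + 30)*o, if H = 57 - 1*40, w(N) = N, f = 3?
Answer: -282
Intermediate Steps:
H = 17 (H = 57 - 40 = 17)
o = -6 (o = -3*3 + 3 = -9 + 3 = -6)
(H + 30)*o = (17 + 30)*(-6) = 47*(-6) = -282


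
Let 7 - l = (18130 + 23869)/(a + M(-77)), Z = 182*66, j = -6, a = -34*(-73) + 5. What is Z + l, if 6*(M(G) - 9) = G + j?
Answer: 178746973/14893 ≈ 12002.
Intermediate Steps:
a = 2487 (a = 2482 + 5 = 2487)
M(G) = 8 + G/6 (M(G) = 9 + (G - 6)/6 = 9 + (-6 + G)/6 = 9 + (-1 + G/6) = 8 + G/6)
Z = 12012
l = -147743/14893 (l = 7 - (18130 + 23869)/(2487 + (8 + (⅙)*(-77))) = 7 - 41999/(2487 + (8 - 77/6)) = 7 - 41999/(2487 - 29/6) = 7 - 41999/14893/6 = 7 - 41999*6/14893 = 7 - 1*251994/14893 = 7 - 251994/14893 = -147743/14893 ≈ -9.9203)
Z + l = 12012 - 147743/14893 = 178746973/14893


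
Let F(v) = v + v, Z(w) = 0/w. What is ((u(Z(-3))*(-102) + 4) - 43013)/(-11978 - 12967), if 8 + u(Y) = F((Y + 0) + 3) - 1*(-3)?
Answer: 43111/24945 ≈ 1.7282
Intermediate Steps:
Z(w) = 0
F(v) = 2*v
u(Y) = 1 + 2*Y (u(Y) = -8 + (2*((Y + 0) + 3) - 1*(-3)) = -8 + (2*(Y + 3) + 3) = -8 + (2*(3 + Y) + 3) = -8 + ((6 + 2*Y) + 3) = -8 + (9 + 2*Y) = 1 + 2*Y)
((u(Z(-3))*(-102) + 4) - 43013)/(-11978 - 12967) = (((1 + 2*0)*(-102) + 4) - 43013)/(-11978 - 12967) = (((1 + 0)*(-102) + 4) - 43013)/(-24945) = ((1*(-102) + 4) - 43013)*(-1/24945) = ((-102 + 4) - 43013)*(-1/24945) = (-98 - 43013)*(-1/24945) = -43111*(-1/24945) = 43111/24945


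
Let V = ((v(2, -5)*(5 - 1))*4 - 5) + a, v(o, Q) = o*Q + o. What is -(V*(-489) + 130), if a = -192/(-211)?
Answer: -13656349/211 ≈ -64722.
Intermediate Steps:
v(o, Q) = o + Q*o (v(o, Q) = Q*o + o = o + Q*o)
a = 192/211 (a = -192*(-1/211) = 192/211 ≈ 0.90995)
V = -27871/211 (V = (((2*(1 - 5))*(5 - 1))*4 - 5) + 192/211 = (((2*(-4))*4)*4 - 5) + 192/211 = (-8*4*4 - 5) + 192/211 = (-32*4 - 5) + 192/211 = (-128 - 5) + 192/211 = -133 + 192/211 = -27871/211 ≈ -132.09)
-(V*(-489) + 130) = -(-27871/211*(-489) + 130) = -(13628919/211 + 130) = -1*13656349/211 = -13656349/211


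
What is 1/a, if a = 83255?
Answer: 1/83255 ≈ 1.2011e-5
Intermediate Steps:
1/a = 1/83255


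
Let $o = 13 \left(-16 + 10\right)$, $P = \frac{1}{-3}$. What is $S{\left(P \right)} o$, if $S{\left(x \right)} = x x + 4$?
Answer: $- \frac{962}{3} \approx -320.67$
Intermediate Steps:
$P = - \frac{1}{3} \approx -0.33333$
$S{\left(x \right)} = 4 + x^{2}$ ($S{\left(x \right)} = x^{2} + 4 = 4 + x^{2}$)
$o = -78$ ($o = 13 \left(-6\right) = -78$)
$S{\left(P \right)} o = \left(4 + \left(- \frac{1}{3}\right)^{2}\right) \left(-78\right) = \left(4 + \frac{1}{9}\right) \left(-78\right) = \frac{37}{9} \left(-78\right) = - \frac{962}{3}$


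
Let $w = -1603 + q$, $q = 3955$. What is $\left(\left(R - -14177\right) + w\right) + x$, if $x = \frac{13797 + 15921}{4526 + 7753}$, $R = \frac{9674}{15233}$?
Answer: $\frac{1030751643681}{62348669} \approx 16532.0$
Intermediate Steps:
$R = \frac{9674}{15233}$ ($R = 9674 \cdot \frac{1}{15233} = \frac{9674}{15233} \approx 0.63507$)
$x = \frac{9906}{4093}$ ($x = \frac{29718}{12279} = 29718 \cdot \frac{1}{12279} = \frac{9906}{4093} \approx 2.4202$)
$w = 2352$ ($w = -1603 + 3955 = 2352$)
$\left(\left(R - -14177\right) + w\right) + x = \left(\left(\frac{9674}{15233} - -14177\right) + 2352\right) + \frac{9906}{4093} = \left(\left(\frac{9674}{15233} + 14177\right) + 2352\right) + \frac{9906}{4093} = \left(\frac{215967915}{15233} + 2352\right) + \frac{9906}{4093} = \frac{251795931}{15233} + \frac{9906}{4093} = \frac{1030751643681}{62348669}$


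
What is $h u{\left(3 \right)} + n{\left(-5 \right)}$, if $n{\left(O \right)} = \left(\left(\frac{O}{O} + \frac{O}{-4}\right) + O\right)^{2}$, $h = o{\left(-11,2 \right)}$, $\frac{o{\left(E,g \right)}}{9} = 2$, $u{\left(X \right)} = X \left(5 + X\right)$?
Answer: $\frac{7033}{16} \approx 439.56$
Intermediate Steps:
$o{\left(E,g \right)} = 18$ ($o{\left(E,g \right)} = 9 \cdot 2 = 18$)
$h = 18$
$n{\left(O \right)} = \left(1 + \frac{3 O}{4}\right)^{2}$ ($n{\left(O \right)} = \left(\left(1 + O \left(- \frac{1}{4}\right)\right) + O\right)^{2} = \left(\left(1 - \frac{O}{4}\right) + O\right)^{2} = \left(1 + \frac{3 O}{4}\right)^{2}$)
$h u{\left(3 \right)} + n{\left(-5 \right)} = 18 \cdot 3 \left(5 + 3\right) + \frac{\left(4 + 3 \left(-5\right)\right)^{2}}{16} = 18 \cdot 3 \cdot 8 + \frac{\left(4 - 15\right)^{2}}{16} = 18 \cdot 24 + \frac{\left(-11\right)^{2}}{16} = 432 + \frac{1}{16} \cdot 121 = 432 + \frac{121}{16} = \frac{7033}{16}$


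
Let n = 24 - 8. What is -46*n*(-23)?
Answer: 16928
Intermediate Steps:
n = 16
-46*n*(-23) = -46*16*(-23) = -736*(-23) = 16928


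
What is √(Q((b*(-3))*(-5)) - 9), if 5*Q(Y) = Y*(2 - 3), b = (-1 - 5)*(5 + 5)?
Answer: 3*√19 ≈ 13.077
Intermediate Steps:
b = -60 (b = -6*10 = -60)
Q(Y) = -Y/5 (Q(Y) = (Y*(2 - 3))/5 = (Y*(-1))/5 = (-Y)/5 = -Y/5)
√(Q((b*(-3))*(-5)) - 9) = √(-(-60*(-3))*(-5)/5 - 9) = √(-36*(-5) - 9) = √(-⅕*(-900) - 9) = √(180 - 9) = √171 = 3*√19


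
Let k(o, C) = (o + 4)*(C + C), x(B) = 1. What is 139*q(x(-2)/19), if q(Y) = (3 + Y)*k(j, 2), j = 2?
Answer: 193488/19 ≈ 10184.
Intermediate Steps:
k(o, C) = 2*C*(4 + o) (k(o, C) = (4 + o)*(2*C) = 2*C*(4 + o))
q(Y) = 72 + 24*Y (q(Y) = (3 + Y)*(2*2*(4 + 2)) = (3 + Y)*(2*2*6) = (3 + Y)*24 = 72 + 24*Y)
139*q(x(-2)/19) = 139*(72 + 24*(1/19)) = 139*(72 + 24/19) = 139*(1392/19) = 193488/19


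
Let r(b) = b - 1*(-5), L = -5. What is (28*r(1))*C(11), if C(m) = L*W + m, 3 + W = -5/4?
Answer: 5418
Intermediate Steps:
W = -17/4 (W = -3 - 5/4 = -17/4 ≈ -4.2500)
C(m) = 85/4 + m (C(m) = -5*(-17/4) + m = 85/4 + m)
r(b) = 5 + b (r(b) = b + 5 = 5 + b)
(28*r(1))*C(11) = (28*(5 + 1))*(85/4 + 11) = (28*6)*(129/4) = 168*(129/4) = 5418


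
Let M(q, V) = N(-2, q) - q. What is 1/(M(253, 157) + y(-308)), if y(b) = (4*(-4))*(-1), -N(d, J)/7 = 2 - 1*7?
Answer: -1/202 ≈ -0.0049505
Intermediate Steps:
N(d, J) = 35 (N(d, J) = -7*(2 - 1*7) = -7*(2 - 7) = -7*(-5) = 35)
y(b) = 16 (y(b) = -16*(-1) = 16)
M(q, V) = 35 - q
1/(M(253, 157) + y(-308)) = 1/((35 - 1*253) + 16) = 1/((35 - 253) + 16) = 1/(-218 + 16) = 1/(-202) = -1/202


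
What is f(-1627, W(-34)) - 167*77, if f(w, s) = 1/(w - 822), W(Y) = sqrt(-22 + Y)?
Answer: -31491692/2449 ≈ -12859.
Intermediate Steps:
f(w, s) = 1/(-822 + w)
f(-1627, W(-34)) - 167*77 = 1/(-822 - 1627) - 167*77 = 1/(-2449) - 1*12859 = -1/2449 - 12859 = -31491692/2449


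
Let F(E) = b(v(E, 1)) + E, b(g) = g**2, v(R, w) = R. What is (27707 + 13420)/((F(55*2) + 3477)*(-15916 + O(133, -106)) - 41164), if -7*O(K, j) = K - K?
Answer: -41127/249715456 ≈ -0.00016470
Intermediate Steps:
O(K, j) = 0 (O(K, j) = -(K - K)/7 = -1/7*0 = 0)
F(E) = E + E**2 (F(E) = E**2 + E = E + E**2)
(27707 + 13420)/((F(55*2) + 3477)*(-15916 + O(133, -106)) - 41164) = (27707 + 13420)/(((55*2)*(1 + 55*2) + 3477)*(-15916 + 0) - 41164) = 41127/((110*(1 + 110) + 3477)*(-15916) - 41164) = 41127/((110*111 + 3477)*(-15916) - 41164) = 41127/((12210 + 3477)*(-15916) - 41164) = 41127/(15687*(-15916) - 41164) = 41127/(-249674292 - 41164) = 41127/(-249715456) = 41127*(-1/249715456) = -41127/249715456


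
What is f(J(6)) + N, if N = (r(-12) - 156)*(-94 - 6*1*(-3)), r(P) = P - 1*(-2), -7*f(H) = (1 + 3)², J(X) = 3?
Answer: 88296/7 ≈ 12614.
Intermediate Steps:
f(H) = -16/7 (f(H) = -(1 + 3)²/7 = -⅐*4² = -⅐*16 = -16/7)
r(P) = 2 + P (r(P) = P + 2 = 2 + P)
N = 12616 (N = ((2 - 12) - 156)*(-94 - 6*1*(-3)) = (-10 - 156)*(-94 - 6*(-3)) = -166*(-94 + 18) = -166*(-76) = 12616)
f(J(6)) + N = -16/7 + 12616 = 88296/7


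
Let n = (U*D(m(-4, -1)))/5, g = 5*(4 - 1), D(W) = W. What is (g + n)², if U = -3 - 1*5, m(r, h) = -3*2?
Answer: 15129/25 ≈ 605.16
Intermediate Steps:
m(r, h) = -6
U = -8 (U = -3 - 5 = -8)
g = 15 (g = 5*3 = 15)
n = 48/5 (n = -8*(-6)/5 = 48*(⅕) = 48/5 ≈ 9.6000)
(g + n)² = (15 + 48/5)² = (123/5)² = 15129/25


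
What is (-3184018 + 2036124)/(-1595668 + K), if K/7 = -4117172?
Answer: 573947/15207936 ≈ 0.037740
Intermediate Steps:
K = -28820204 (K = 7*(-4117172) = -28820204)
(-3184018 + 2036124)/(-1595668 + K) = (-3184018 + 2036124)/(-1595668 - 28820204) = -1147894/(-30415872) = -1147894*(-1/30415872) = 573947/15207936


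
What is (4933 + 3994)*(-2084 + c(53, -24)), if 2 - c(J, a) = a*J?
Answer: -7230870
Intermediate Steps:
c(J, a) = 2 - J*a (c(J, a) = 2 - a*J = 2 - J*a)
(4933 + 3994)*(-2084 + c(53, -24)) = (4933 + 3994)*(-2084 + (2 - 1*53*(-24))) = 8927*(-2084 + (2 + 1272)) = 8927*(-2084 + 1274) = 8927*(-810) = -7230870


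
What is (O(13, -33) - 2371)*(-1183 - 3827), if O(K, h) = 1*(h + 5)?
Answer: 12018990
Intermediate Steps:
O(K, h) = 5 + h (O(K, h) = 1*(5 + h) = 5 + h)
(O(13, -33) - 2371)*(-1183 - 3827) = ((5 - 33) - 2371)*(-1183 - 3827) = (-28 - 2371)*(-5010) = -2399*(-5010) = 12018990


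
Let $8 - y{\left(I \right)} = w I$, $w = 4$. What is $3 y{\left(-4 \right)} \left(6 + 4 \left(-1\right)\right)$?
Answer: $144$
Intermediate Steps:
$y{\left(I \right)} = 8 - 4 I$
$3 y{\left(-4 \right)} \left(6 + 4 \left(-1\right)\right) = 3 \left(8 - -16\right) \left(6 + 4 \left(-1\right)\right) = 3 \left(8 + 16\right) \left(6 - 4\right) = 3 \cdot 24 \cdot 2 = 72 \cdot 2 = 144$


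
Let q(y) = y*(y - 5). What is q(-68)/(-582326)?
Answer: -2482/291163 ≈ -0.0085244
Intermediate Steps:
q(y) = y*(-5 + y)
q(-68)/(-582326) = -68*(-5 - 68)/(-582326) = -68*(-73)*(-1/582326) = 4964*(-1/582326) = -2482/291163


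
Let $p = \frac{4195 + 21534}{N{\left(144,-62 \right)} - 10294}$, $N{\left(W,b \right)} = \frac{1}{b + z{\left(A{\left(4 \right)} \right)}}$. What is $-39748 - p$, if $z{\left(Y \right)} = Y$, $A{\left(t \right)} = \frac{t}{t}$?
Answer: $- \frac{2268871901}{57085} \approx -39746.0$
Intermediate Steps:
$A{\left(t \right)} = 1$
$N{\left(W,b \right)} = \frac{1}{1 + b}$ ($N{\left(W,b \right)} = \frac{1}{b + 1} = \frac{1}{1 + b}$)
$p = - \frac{142679}{57085}$ ($p = \frac{4195 + 21534}{\frac{1}{1 - 62} - 10294} = \frac{25729}{\frac{1}{-61} - 10294} = \frac{25729}{- \frac{1}{61} - 10294} = \frac{25729}{- \frac{627935}{61}} = 25729 \left(- \frac{61}{627935}\right) = - \frac{142679}{57085} \approx -2.4994$)
$-39748 - p = -39748 - - \frac{142679}{57085} = -39748 + \frac{142679}{57085} = - \frac{2268871901}{57085}$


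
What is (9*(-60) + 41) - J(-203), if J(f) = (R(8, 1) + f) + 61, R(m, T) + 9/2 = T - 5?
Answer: -697/2 ≈ -348.50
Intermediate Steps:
R(m, T) = -19/2 + T (R(m, T) = -9/2 + (T - 5) = -9/2 + (-5 + T) = -19/2 + T)
J(f) = 105/2 + f (J(f) = ((-19/2 + 1) + f) + 61 = (-17/2 + f) + 61 = 105/2 + f)
(9*(-60) + 41) - J(-203) = (9*(-60) + 41) - (105/2 - 203) = (-540 + 41) - 1*(-301/2) = -499 + 301/2 = -697/2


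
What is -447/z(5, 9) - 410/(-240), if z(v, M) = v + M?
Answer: -5077/168 ≈ -30.220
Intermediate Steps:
z(v, M) = M + v
-447/z(5, 9) - 410/(-240) = -447/(9 + 5) - 410/(-240) = -447/14 - 410*(-1/240) = -447*1/14 + 41/24 = -447/14 + 41/24 = -5077/168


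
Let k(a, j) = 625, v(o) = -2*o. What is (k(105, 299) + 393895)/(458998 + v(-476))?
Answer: 39452/45995 ≈ 0.85775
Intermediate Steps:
(k(105, 299) + 393895)/(458998 + v(-476)) = (625 + 393895)/(458998 - 2*(-476)) = 394520/(458998 + 952) = 394520/459950 = 394520*(1/459950) = 39452/45995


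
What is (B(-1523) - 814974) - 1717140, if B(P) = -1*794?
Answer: -2532908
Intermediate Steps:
B(P) = -794
(B(-1523) - 814974) - 1717140 = (-794 - 814974) - 1717140 = -815768 - 1717140 = -2532908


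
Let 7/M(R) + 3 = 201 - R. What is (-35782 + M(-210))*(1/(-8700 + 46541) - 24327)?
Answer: 6719635718468147/7719564 ≈ 8.7047e+8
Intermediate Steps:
M(R) = 7/(198 - R) (M(R) = 7/(-3 + (201 - R)) = 7/(198 - R))
(-35782 + M(-210))*(1/(-8700 + 46541) - 24327) = (-35782 - 7/(-198 - 210))*(1/(-8700 + 46541) - 24327) = (-35782 - 7/(-408))*(1/37841 - 24327) = (-35782 - 7*(-1/408))*(1/37841 - 24327) = (-35782 + 7/408)*(-920558006/37841) = -14599049/408*(-920558006/37841) = 6719635718468147/7719564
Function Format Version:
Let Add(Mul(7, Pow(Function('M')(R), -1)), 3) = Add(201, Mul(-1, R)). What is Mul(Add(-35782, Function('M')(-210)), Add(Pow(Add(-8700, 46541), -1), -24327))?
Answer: Rational(6719635718468147, 7719564) ≈ 8.7047e+8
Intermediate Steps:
Function('M')(R) = Mul(7, Pow(Add(198, Mul(-1, R)), -1)) (Function('M')(R) = Mul(7, Pow(Add(-3, Add(201, Mul(-1, R))), -1)) = Mul(7, Pow(Add(198, Mul(-1, R)), -1)))
Mul(Add(-35782, Function('M')(-210)), Add(Pow(Add(-8700, 46541), -1), -24327)) = Mul(Add(-35782, Mul(-7, Pow(Add(-198, -210), -1))), Add(Pow(Add(-8700, 46541), -1), -24327)) = Mul(Add(-35782, Mul(-7, Pow(-408, -1))), Add(Pow(37841, -1), -24327)) = Mul(Add(-35782, Mul(-7, Rational(-1, 408))), Add(Rational(1, 37841), -24327)) = Mul(Add(-35782, Rational(7, 408)), Rational(-920558006, 37841)) = Mul(Rational(-14599049, 408), Rational(-920558006, 37841)) = Rational(6719635718468147, 7719564)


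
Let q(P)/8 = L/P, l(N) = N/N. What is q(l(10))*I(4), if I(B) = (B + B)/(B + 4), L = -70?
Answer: -560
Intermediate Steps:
l(N) = 1
q(P) = -560/P (q(P) = 8*(-70/P) = -560/P)
I(B) = 2*B/(4 + B) (I(B) = (2*B)/(4 + B) = 2*B/(4 + B))
q(l(10))*I(4) = (-560/1)*(2*4/(4 + 4)) = (-560*1)*(2*4/8) = -1120*4/8 = -560*1 = -560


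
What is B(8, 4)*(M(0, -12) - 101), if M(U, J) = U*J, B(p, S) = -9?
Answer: 909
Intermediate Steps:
M(U, J) = J*U
B(8, 4)*(M(0, -12) - 101) = -9*(-12*0 - 101) = -9*(0 - 101) = -9*(-101) = 909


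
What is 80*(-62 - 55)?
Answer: -9360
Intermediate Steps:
80*(-62 - 55) = 80*(-117) = -9360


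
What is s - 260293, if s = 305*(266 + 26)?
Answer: -171233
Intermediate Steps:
s = 89060 (s = 305*292 = 89060)
s - 260293 = 89060 - 260293 = -171233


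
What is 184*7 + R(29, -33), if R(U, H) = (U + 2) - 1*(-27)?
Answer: 1346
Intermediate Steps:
R(U, H) = 29 + U (R(U, H) = (2 + U) + 27 = 29 + U)
184*7 + R(29, -33) = 184*7 + (29 + 29) = 1288 + 58 = 1346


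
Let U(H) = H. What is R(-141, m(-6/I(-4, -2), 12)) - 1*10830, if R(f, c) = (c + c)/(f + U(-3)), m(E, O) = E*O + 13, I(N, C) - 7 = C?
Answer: -3898793/360 ≈ -10830.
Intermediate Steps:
I(N, C) = 7 + C
m(E, O) = 13 + E*O
R(f, c) = 2*c/(-3 + f) (R(f, c) = (c + c)/(f - 3) = (2*c)/(-3 + f) = 2*c/(-3 + f))
R(-141, m(-6/I(-4, -2), 12)) - 1*10830 = 2*(13 - 6/(7 - 2)*12)/(-3 - 141) - 1*10830 = 2*(13 - 6/5*12)/(-144) - 10830 = 2*(13 - 6*⅕*12)*(-1/144) - 10830 = 2*(13 - 6/5*12)*(-1/144) - 10830 = 2*(13 - 72/5)*(-1/144) - 10830 = 2*(-7/5)*(-1/144) - 10830 = 7/360 - 10830 = -3898793/360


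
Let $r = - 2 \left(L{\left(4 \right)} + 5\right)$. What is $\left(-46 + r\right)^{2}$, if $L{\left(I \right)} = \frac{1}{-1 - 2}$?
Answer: $\frac{27556}{9} \approx 3061.8$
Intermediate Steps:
$L{\left(I \right)} = - \frac{1}{3}$ ($L{\left(I \right)} = \frac{1}{-3} = - \frac{1}{3}$)
$r = - \frac{28}{3}$ ($r = - 2 \left(- \frac{1}{3} + 5\right) = \left(-2\right) \frac{14}{3} = - \frac{28}{3} \approx -9.3333$)
$\left(-46 + r\right)^{2} = \left(-46 - \frac{28}{3}\right)^{2} = \left(- \frac{166}{3}\right)^{2} = \frac{27556}{9}$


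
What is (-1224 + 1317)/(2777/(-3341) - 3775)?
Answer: -310713/12615052 ≈ -0.024630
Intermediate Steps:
(-1224 + 1317)/(2777/(-3341) - 3775) = 93/(2777*(-1/3341) - 3775) = 93/(-2777/3341 - 3775) = 93/(-12615052/3341) = 93*(-3341/12615052) = -310713/12615052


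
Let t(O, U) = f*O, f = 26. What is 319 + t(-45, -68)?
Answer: -851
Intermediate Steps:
t(O, U) = 26*O
319 + t(-45, -68) = 319 + 26*(-45) = 319 - 1170 = -851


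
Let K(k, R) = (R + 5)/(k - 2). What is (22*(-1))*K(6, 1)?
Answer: -33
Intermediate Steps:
K(k, R) = (5 + R)/(-2 + k)
(22*(-1))*K(6, 1) = (22*(-1))*((5 + 1)/(-2 + 6)) = -22*6/4 = -11*6/2 = -22*3/2 = -33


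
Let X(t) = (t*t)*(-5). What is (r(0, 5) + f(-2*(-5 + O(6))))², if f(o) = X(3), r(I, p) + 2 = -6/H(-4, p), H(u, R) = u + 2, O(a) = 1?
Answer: 1936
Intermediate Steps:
X(t) = -5*t² (X(t) = t²*(-5) = -5*t²)
H(u, R) = 2 + u
r(I, p) = 1 (r(I, p) = -2 - 6/(2 - 4) = -2 - 6/(-2) = -2 - 6*(-½) = -2 + 3 = 1)
f(o) = -45 (f(o) = -5*3² = -5*9 = -45)
(r(0, 5) + f(-2*(-5 + O(6))))² = (1 - 45)² = (-44)² = 1936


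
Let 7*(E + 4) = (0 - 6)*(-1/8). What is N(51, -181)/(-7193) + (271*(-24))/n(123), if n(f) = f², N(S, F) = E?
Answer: -436094185/1015680372 ≈ -0.42936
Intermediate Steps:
E = -109/28 (E = -4 + ((0 - 6)*(-1/8))/7 = -4 + (-(-6)/8)/7 = -4 + (-6*(-⅛))/7 = -4 + (⅐)*(¾) = -4 + 3/28 = -109/28 ≈ -3.8929)
N(S, F) = -109/28
N(51, -181)/(-7193) + (271*(-24))/n(123) = -109/28/(-7193) + (271*(-24))/(123²) = -109/28*(-1/7193) - 6504/15129 = 109/201404 - 6504*1/15129 = 109/201404 - 2168/5043 = -436094185/1015680372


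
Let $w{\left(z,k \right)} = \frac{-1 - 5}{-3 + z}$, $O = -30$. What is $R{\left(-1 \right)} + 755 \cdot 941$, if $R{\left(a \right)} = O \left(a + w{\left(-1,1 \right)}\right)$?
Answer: $710440$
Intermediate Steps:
$w{\left(z,k \right)} = - \frac{6}{-3 + z}$
$R{\left(a \right)} = -45 - 30 a$ ($R{\left(a \right)} = - 30 \left(a - \frac{6}{-3 - 1}\right) = - 30 \left(a - \frac{6}{-4}\right) = - 30 \left(a - - \frac{3}{2}\right) = - 30 \left(a + \frac{3}{2}\right) = - 30 \left(\frac{3}{2} + a\right) = -45 - 30 a$)
$R{\left(-1 \right)} + 755 \cdot 941 = \left(-45 - -30\right) + 755 \cdot 941 = \left(-45 + 30\right) + 710455 = -15 + 710455 = 710440$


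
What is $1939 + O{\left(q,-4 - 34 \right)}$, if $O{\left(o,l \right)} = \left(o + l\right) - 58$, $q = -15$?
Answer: $1828$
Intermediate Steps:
$O{\left(o,l \right)} = -58 + l + o$ ($O{\left(o,l \right)} = \left(l + o\right) - 58 = -58 + l + o$)
$1939 + O{\left(q,-4 - 34 \right)} = 1939 - 111 = 1828$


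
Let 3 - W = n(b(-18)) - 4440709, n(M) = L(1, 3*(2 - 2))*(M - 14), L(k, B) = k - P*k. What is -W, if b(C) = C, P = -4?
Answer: -4440872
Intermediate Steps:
L(k, B) = 5*k (L(k, B) = k - (-4)*k = k + 4*k = 5*k)
n(M) = -70 + 5*M (n(M) = (5*1)*(M - 14) = 5*(-14 + M) = -70 + 5*M)
W = 4440872 (W = 3 - ((-70 + 5*(-18)) - 4440709) = 3 - ((-70 - 90) - 4440709) = 3 - (-160 - 4440709) = 3 - 1*(-4440869) = 3 + 4440869 = 4440872)
-W = -1*4440872 = -4440872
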